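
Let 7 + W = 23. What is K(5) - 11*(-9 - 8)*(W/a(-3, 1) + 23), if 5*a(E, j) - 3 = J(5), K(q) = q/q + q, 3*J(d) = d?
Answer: 52589/7 ≈ 7512.7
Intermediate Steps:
J(d) = d/3
W = 16 (W = -7 + 23 = 16)
K(q) = 1 + q
a(E, j) = 14/15 (a(E, j) = 3/5 + ((1/3)*5)/5 = 3/5 + (1/5)*(5/3) = 3/5 + 1/3 = 14/15)
K(5) - 11*(-9 - 8)*(W/a(-3, 1) + 23) = (1 + 5) - 11*(-9 - 8)*(16/(14/15) + 23) = 6 - (-187)*(16*(15/14) + 23) = 6 - (-187)*(120/7 + 23) = 6 - (-187)*281/7 = 6 - 11*(-4777/7) = 6 + 52547/7 = 52589/7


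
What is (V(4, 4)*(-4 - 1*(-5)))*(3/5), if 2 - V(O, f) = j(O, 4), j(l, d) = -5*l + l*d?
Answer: 18/5 ≈ 3.6000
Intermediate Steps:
j(l, d) = -5*l + d*l
V(O, f) = 2 + O (V(O, f) = 2 - O*(-5 + 4) = 2 - O*(-1) = 2 - (-1)*O = 2 + O)
(V(4, 4)*(-4 - 1*(-5)))*(3/5) = ((2 + 4)*(-4 - 1*(-5)))*(3/5) = (6*(-4 + 5))*(3*(⅕)) = (6*1)*(⅗) = 6*(⅗) = 18/5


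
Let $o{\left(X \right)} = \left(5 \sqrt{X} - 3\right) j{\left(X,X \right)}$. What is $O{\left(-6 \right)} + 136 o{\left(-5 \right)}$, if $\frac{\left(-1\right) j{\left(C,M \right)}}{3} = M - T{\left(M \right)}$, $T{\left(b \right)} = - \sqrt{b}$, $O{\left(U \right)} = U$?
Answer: $4074 + 11424 i \sqrt{5} \approx 4074.0 + 25545.0 i$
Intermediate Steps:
$j{\left(C,M \right)} = - 3 M - 3 \sqrt{M}$ ($j{\left(C,M \right)} = - 3 \left(M - - \sqrt{M}\right) = - 3 \left(M + \sqrt{M}\right) = - 3 M - 3 \sqrt{M}$)
$o{\left(X \right)} = \left(-3 + 5 \sqrt{X}\right) \left(- 3 X - 3 \sqrt{X}\right)$ ($o{\left(X \right)} = \left(5 \sqrt{X} - 3\right) \left(- 3 X - 3 \sqrt{X}\right) = \left(-3 + 5 \sqrt{X}\right) \left(- 3 X - 3 \sqrt{X}\right)$)
$O{\left(-6 \right)} + 136 o{\left(-5 \right)} = -6 + 136 \left(- 15 \left(-5\right)^{\frac{3}{2}} - -30 + 9 \sqrt{-5}\right) = -6 + 136 \left(- 15 \left(- 5 i \sqrt{5}\right) + 30 + 9 i \sqrt{5}\right) = -6 + 136 \left(75 i \sqrt{5} + 30 + 9 i \sqrt{5}\right) = -6 + 136 \left(30 + 84 i \sqrt{5}\right) = -6 + \left(4080 + 11424 i \sqrt{5}\right) = 4074 + 11424 i \sqrt{5}$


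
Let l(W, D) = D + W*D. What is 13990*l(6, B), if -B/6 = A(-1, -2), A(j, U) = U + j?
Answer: 1762740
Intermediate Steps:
B = 18 (B = -6*(-2 - 1) = -6*(-3) = 18)
l(W, D) = D + D*W
13990*l(6, B) = 13990*(18*(1 + 6)) = 13990*(18*7) = 13990*126 = 1762740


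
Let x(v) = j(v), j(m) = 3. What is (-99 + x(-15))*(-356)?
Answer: 34176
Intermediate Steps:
x(v) = 3
(-99 + x(-15))*(-356) = (-99 + 3)*(-356) = -96*(-356) = 34176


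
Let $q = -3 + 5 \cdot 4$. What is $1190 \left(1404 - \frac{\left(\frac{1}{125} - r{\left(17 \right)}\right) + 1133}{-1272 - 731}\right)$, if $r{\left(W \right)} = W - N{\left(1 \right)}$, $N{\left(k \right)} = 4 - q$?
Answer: $\frac{83696121488}{50075} \approx 1.6714 \cdot 10^{6}$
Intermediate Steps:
$q = 17$ ($q = -3 + 20 = 17$)
$N{\left(k \right)} = -13$ ($N{\left(k \right)} = 4 - 17 = -13$)
$r{\left(W \right)} = 13 + W$ ($r{\left(W \right)} = W - -13 = W + 13 = 13 + W$)
$1190 \left(1404 - \frac{\left(\frac{1}{125} - r{\left(17 \right)}\right) + 1133}{-1272 - 731}\right) = 1190 \left(1404 - \frac{\left(\frac{1}{125} - \left(13 + 17\right)\right) + 1133}{-1272 - 731}\right) = 1190 \left(1404 - \frac{\left(\frac{1}{125} - 30\right) + 1133}{-2003}\right) = 1190 \left(1404 - \left(\left(\frac{1}{125} - 30\right) + 1133\right) \left(- \frac{1}{2003}\right)\right) = 1190 \left(1404 - \left(- \frac{3749}{125} + 1133\right) \left(- \frac{1}{2003}\right)\right) = 1190 \left(1404 - \frac{137876}{125} \left(- \frac{1}{2003}\right)\right) = 1190 \left(1404 - - \frac{137876}{250375}\right) = 1190 \left(1404 + \frac{137876}{250375}\right) = 1190 \cdot \frac{351664376}{250375} = \frac{83696121488}{50075}$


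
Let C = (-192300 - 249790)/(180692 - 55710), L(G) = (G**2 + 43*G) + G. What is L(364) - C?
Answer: 843716767/5681 ≈ 1.4852e+5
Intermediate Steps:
L(G) = G**2 + 44*G
C = -20095/5681 (C = -442090/124982 = -442090*1/124982 = -20095/5681 ≈ -3.5372)
L(364) - C = 364*(44 + 364) - 1*(-20095/5681) = 364*408 + 20095/5681 = 148512 + 20095/5681 = 843716767/5681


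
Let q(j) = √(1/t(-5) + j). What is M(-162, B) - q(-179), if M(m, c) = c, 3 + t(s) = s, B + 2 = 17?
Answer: 15 - I*√2866/4 ≈ 15.0 - 13.384*I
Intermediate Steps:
B = 15 (B = -2 + 17 = 15)
t(s) = -3 + s
q(j) = √(-⅛ + j) (q(j) = √(1/(-3 - 5) + j) = √(1/(-8) + j) = √(-⅛ + j))
M(-162, B) - q(-179) = 15 - √(-2 + 16*(-179))/4 = 15 - √(-2 - 2864)/4 = 15 - √(-2866)/4 = 15 - I*√2866/4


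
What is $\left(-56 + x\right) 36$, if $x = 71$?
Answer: $540$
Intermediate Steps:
$\left(-56 + x\right) 36 = \left(-56 + 71\right) 36 = 15 \cdot 36 = 540$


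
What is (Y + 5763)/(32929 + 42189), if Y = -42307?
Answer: -18272/37559 ≈ -0.48649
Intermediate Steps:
(Y + 5763)/(32929 + 42189) = (-42307 + 5763)/(32929 + 42189) = -36544/75118 = -36544*1/75118 = -18272/37559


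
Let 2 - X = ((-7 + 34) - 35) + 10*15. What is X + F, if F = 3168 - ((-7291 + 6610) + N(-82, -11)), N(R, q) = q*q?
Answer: 3588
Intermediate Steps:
N(R, q) = q²
X = -140 (X = 2 - (((-7 + 34) - 35) + 10*15) = 2 - ((27 - 35) + 150) = 2 - (-8 + 150) = 2 - 1*142 = 2 - 142 = -140)
F = 3728 (F = 3168 - ((-7291 + 6610) + (-11)²) = 3168 - (-681 + 121) = 3168 - 1*(-560) = 3168 + 560 = 3728)
X + F = -140 + 3728 = 3588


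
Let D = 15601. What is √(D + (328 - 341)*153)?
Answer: 2*√3403 ≈ 116.67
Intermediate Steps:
√(D + (328 - 341)*153) = √(15601 + (328 - 341)*153) = √(15601 - 13*153) = √(15601 - 1989) = √13612 = 2*√3403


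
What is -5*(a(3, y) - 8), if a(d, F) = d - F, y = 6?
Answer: 55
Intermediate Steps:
-5*(a(3, y) - 8) = -5*((3 - 1*6) - 8) = -5*((3 - 6) - 8) = -5*(-3 - 8) = -5*(-11) = 55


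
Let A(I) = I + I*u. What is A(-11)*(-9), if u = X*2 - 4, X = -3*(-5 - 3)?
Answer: 4455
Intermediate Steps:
X = 24 (X = -3*(-8) = 24)
u = 44 (u = 24*2 - 4 = 48 - 4 = 44)
A(I) = 45*I (A(I) = I + I*44 = I + 44*I = 45*I)
A(-11)*(-9) = (45*(-11))*(-9) = -495*(-9) = 4455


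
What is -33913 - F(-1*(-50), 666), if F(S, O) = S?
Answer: -33963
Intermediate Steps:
-33913 - F(-1*(-50), 666) = -33913 - (-1)*(-50) = -33913 - 1*50 = -33913 - 50 = -33963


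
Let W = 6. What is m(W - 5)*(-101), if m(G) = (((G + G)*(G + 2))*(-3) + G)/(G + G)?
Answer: 1717/2 ≈ 858.50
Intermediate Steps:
m(G) = (G - 6*G*(2 + G))/(2*G) (m(G) = (((2*G)*(2 + G))*(-3) + G)/((2*G)) = ((2*G*(2 + G))*(-3) + G)*(1/(2*G)) = (-6*G*(2 + G) + G)*(1/(2*G)) = (G - 6*G*(2 + G))*(1/(2*G)) = (G - 6*G*(2 + G))/(2*G))
m(W - 5)*(-101) = (-11/2 - 3*(6 - 5))*(-101) = (-11/2 - 3*1)*(-101) = (-11/2 - 3)*(-101) = -17/2*(-101) = 1717/2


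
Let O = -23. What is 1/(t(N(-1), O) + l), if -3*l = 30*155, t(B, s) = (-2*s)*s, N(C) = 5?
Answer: -1/2608 ≈ -0.00038344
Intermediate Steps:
t(B, s) = -2*s²
l = -1550 (l = -10*155 = -⅓*4650 = -1550)
1/(t(N(-1), O) + l) = 1/(-2*(-23)² - 1550) = 1/(-2*529 - 1550) = 1/(-1058 - 1550) = 1/(-2608) = -1/2608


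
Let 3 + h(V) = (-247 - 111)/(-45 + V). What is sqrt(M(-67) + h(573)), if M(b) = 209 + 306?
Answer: sqrt(8909274)/132 ≈ 22.612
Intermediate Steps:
h(V) = -3 - 358/(-45 + V) (h(V) = -3 + (-247 - 111)/(-45 + V) = -3 - 358/(-45 + V))
M(b) = 515
sqrt(M(-67) + h(573)) = sqrt(515 + (-223 - 3*573)/(-45 + 573)) = sqrt(515 + (-223 - 1719)/528) = sqrt(515 + (1/528)*(-1942)) = sqrt(515 - 971/264) = sqrt(134989/264) = sqrt(8909274)/132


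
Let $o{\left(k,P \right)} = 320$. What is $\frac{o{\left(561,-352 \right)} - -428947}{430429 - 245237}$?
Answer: $\frac{429267}{185192} \approx 2.318$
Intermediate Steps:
$\frac{o{\left(561,-352 \right)} - -428947}{430429 - 245237} = \frac{320 - -428947}{430429 - 245237} = \frac{320 + 428947}{185192} = 429267 \cdot \frac{1}{185192} = \frac{429267}{185192}$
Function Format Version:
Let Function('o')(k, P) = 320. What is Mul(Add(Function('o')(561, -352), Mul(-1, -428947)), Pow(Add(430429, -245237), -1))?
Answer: Rational(429267, 185192) ≈ 2.3180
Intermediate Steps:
Mul(Add(Function('o')(561, -352), Mul(-1, -428947)), Pow(Add(430429, -245237), -1)) = Mul(Add(320, Mul(-1, -428947)), Pow(Add(430429, -245237), -1)) = Mul(Add(320, 428947), Pow(185192, -1)) = Mul(429267, Rational(1, 185192)) = Rational(429267, 185192)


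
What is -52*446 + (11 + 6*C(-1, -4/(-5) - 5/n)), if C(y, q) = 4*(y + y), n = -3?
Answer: -23229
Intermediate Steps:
C(y, q) = 8*y (C(y, q) = 4*(2*y) = 8*y)
-52*446 + (11 + 6*C(-1, -4/(-5) - 5/n)) = -52*446 + (11 + 6*(8*(-1))) = -23192 + (11 + 6*(-8)) = -23192 + (11 - 48) = -23192 - 37 = -23229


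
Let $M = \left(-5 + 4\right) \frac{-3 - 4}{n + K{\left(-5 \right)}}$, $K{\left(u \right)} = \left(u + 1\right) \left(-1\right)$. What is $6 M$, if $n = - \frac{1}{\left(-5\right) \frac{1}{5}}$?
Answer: $\frac{42}{5} \approx 8.4$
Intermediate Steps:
$n = 1$ ($n = - \frac{1}{\left(-5\right) \frac{1}{5}} = - \frac{1}{-1} = \left(-1\right) \left(-1\right) = 1$)
$K{\left(u \right)} = -1 - u$ ($K{\left(u \right)} = \left(1 + u\right) \left(-1\right) = -1 - u$)
$M = \frac{7}{5}$ ($M = \left(-5 + 4\right) \frac{-3 - 4}{1 - -4} = - \frac{-7}{1 + \left(-1 + 5\right)} = - \frac{-7}{1 + 4} = - \frac{-7}{5} = \left(-1\right) \left(- \frac{7}{5}\right) = \frac{7}{5} \approx 1.4$)
$6 M = 6 \cdot \frac{7}{5} = \frac{42}{5}$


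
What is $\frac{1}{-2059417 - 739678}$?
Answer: $- \frac{1}{2799095} \approx -3.5726 \cdot 10^{-7}$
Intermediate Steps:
$\frac{1}{-2059417 - 739678} = \frac{1}{-2799095} = - \frac{1}{2799095}$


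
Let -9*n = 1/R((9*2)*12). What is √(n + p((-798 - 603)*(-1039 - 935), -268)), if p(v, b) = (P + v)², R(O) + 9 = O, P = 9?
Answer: √327728405336413738/207 ≈ 2.7656e+6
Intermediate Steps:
R(O) = -9 + O
n = -1/1863 (n = -1/(9*(-9 + (9*2)*12)) = -1/(9*(-9 + 18*12)) = -1/(9*(-9 + 216)) = -⅑/207 = -⅑*1/207 = -1/1863 ≈ -0.00053677)
p(v, b) = (9 + v)²
√(n + p((-798 - 603)*(-1039 - 935), -268)) = √(-1/1863 + (9 + (-798 - 603)*(-1039 - 935))²) = √(-1/1863 + (9 - 1401*(-1974))²) = √(-1/1863 + (9 + 2765574)²) = √(-1/1863 + 2765583²) = √(-1/1863 + 7648449329889) = √(14249061101583206/1863) = √327728405336413738/207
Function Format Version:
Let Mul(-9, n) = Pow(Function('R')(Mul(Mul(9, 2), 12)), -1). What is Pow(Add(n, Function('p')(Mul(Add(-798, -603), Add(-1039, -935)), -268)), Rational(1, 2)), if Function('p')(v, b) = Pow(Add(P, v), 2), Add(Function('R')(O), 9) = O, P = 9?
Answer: Mul(Rational(1, 207), Pow(327728405336413738, Rational(1, 2))) ≈ 2.7656e+6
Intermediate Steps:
Function('R')(O) = Add(-9, O)
n = Rational(-1, 1863) (n = Mul(Rational(-1, 9), Pow(Add(-9, Mul(Mul(9, 2), 12)), -1)) = Mul(Rational(-1, 9), Pow(Add(-9, Mul(18, 12)), -1)) = Mul(Rational(-1, 9), Pow(Add(-9, 216), -1)) = Mul(Rational(-1, 9), Pow(207, -1)) = Mul(Rational(-1, 9), Rational(1, 207)) = Rational(-1, 1863) ≈ -0.00053677)
Function('p')(v, b) = Pow(Add(9, v), 2)
Pow(Add(n, Function('p')(Mul(Add(-798, -603), Add(-1039, -935)), -268)), Rational(1, 2)) = Pow(Add(Rational(-1, 1863), Pow(Add(9, Mul(Add(-798, -603), Add(-1039, -935))), 2)), Rational(1, 2)) = Pow(Add(Rational(-1, 1863), Pow(Add(9, Mul(-1401, -1974)), 2)), Rational(1, 2)) = Pow(Add(Rational(-1, 1863), Pow(Add(9, 2765574), 2)), Rational(1, 2)) = Pow(Add(Rational(-1, 1863), Pow(2765583, 2)), Rational(1, 2)) = Pow(Add(Rational(-1, 1863), 7648449329889), Rational(1, 2)) = Pow(Rational(14249061101583206, 1863), Rational(1, 2)) = Mul(Rational(1, 207), Pow(327728405336413738, Rational(1, 2)))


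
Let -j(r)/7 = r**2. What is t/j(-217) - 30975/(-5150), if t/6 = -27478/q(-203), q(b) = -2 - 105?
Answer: 43665147171/7265550166 ≈ 6.0099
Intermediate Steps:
q(b) = -107
j(r) = -7*r**2
t = 164868/107 (t = 6*(-27478/(-107)) = 6*(-27478*(-1/107)) = 6*(27478/107) = 164868/107 ≈ 1540.8)
t/j(-217) - 30975/(-5150) = 164868/(107*((-7*(-217)**2))) - 30975/(-5150) = 164868/(107*((-7*47089))) - 30975*(-1/5150) = (164868/107)/(-329623) + 1239/206 = (164868/107)*(-1/329623) + 1239/206 = -164868/35269661 + 1239/206 = 43665147171/7265550166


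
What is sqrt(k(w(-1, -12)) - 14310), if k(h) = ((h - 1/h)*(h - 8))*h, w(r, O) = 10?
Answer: 84*I*sqrt(2) ≈ 118.79*I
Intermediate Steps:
k(h) = h*(-8 + h)*(h - 1/h) (k(h) = ((h - 1/h)*(-8 + h))*h = ((-8 + h)*(h - 1/h))*h = h*(-8 + h)*(h - 1/h))
sqrt(k(w(-1, -12)) - 14310) = sqrt((8 + 10**3 - 1*10 - 8*10**2) - 14310) = sqrt((8 + 1000 - 10 - 8*100) - 14310) = sqrt((8 + 1000 - 10 - 800) - 14310) = sqrt(198 - 14310) = sqrt(-14112) = 84*I*sqrt(2)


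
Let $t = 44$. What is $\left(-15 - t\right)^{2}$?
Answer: $3481$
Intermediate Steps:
$\left(-15 - t\right)^{2} = \left(-15 - 44\right)^{2} = \left(-59\right)^{2} = 3481$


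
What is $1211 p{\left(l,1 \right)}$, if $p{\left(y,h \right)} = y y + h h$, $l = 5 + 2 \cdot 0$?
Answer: $31486$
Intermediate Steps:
$l = 5$ ($l = 5 + 0 = 5$)
$p{\left(y,h \right)} = h^{2} + y^{2}$ ($p{\left(y,h \right)} = y^{2} + h^{2} = h^{2} + y^{2}$)
$1211 p{\left(l,1 \right)} = 1211 \left(1^{2} + 5^{2}\right) = 1211 \left(1 + 25\right) = 1211 \cdot 26 = 31486$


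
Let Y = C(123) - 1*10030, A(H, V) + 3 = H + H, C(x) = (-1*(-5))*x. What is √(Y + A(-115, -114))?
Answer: 12*I*√67 ≈ 98.224*I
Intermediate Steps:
C(x) = 5*x
A(H, V) = -3 + 2*H (A(H, V) = -3 + (H + H) = -3 + 2*H)
Y = -9415 (Y = 5*123 - 1*10030 = 615 - 10030 = -9415)
√(Y + A(-115, -114)) = √(-9415 + (-3 + 2*(-115))) = √(-9415 + (-3 - 230)) = √(-9415 - 233) = √(-9648) = 12*I*√67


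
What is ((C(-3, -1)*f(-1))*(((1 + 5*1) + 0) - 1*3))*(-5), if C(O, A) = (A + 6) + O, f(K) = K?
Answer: 30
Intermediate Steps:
C(O, A) = 6 + A + O (C(O, A) = (6 + A) + O = 6 + A + O)
((C(-3, -1)*f(-1))*(((1 + 5*1) + 0) - 1*3))*(-5) = (((6 - 1 - 3)*(-1))*(((1 + 5*1) + 0) - 1*3))*(-5) = ((2*(-1))*(((1 + 5) + 0) - 3))*(-5) = -2*((6 + 0) - 3)*(-5) = -2*(6 - 3)*(-5) = -2*3*(-5) = -6*(-5) = 30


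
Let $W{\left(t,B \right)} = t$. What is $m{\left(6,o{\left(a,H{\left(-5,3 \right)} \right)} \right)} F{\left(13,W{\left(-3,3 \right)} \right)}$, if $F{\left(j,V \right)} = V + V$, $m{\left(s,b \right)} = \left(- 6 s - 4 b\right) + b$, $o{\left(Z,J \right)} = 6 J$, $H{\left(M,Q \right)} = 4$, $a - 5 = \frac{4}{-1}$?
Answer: $648$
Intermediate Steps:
$a = 1$ ($a = 5 + \frac{4}{-1} = 5 + 4 \left(-1\right) = 5 - 4 = 1$)
$m{\left(s,b \right)} = - 6 s - 3 b$
$F{\left(j,V \right)} = 2 V$
$m{\left(6,o{\left(a,H{\left(-5,3 \right)} \right)} \right)} F{\left(13,W{\left(-3,3 \right)} \right)} = \left(\left(-6\right) 6 - 3 \cdot 6 \cdot 4\right) 2 \left(-3\right) = \left(-36 - 72\right) \left(-6\right) = \left(-108\right) \left(-6\right) = 648$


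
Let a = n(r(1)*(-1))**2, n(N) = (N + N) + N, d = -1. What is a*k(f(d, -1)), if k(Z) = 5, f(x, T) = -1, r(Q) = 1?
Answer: 45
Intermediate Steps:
n(N) = 3*N (n(N) = 2*N + N = 3*N)
a = 9 (a = (3*(1*(-1)))**2 = (3*(-1))**2 = (-3)**2 = 9)
a*k(f(d, -1)) = 9*5 = 45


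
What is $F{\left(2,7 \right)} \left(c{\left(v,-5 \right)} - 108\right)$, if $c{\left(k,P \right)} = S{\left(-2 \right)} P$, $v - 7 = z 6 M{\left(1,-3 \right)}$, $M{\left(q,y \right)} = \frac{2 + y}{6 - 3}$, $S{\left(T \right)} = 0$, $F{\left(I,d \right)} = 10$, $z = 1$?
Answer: $-1080$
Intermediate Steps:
$M{\left(q,y \right)} = \frac{2}{3} + \frac{y}{3}$ ($M{\left(q,y \right)} = \frac{2 + y}{3} = \left(2 + y\right) \frac{1}{3} = \frac{2}{3} + \frac{y}{3}$)
$v = 5$ ($v = 7 + 1 \cdot 6 \left(\frac{2}{3} + \frac{1}{3} \left(-3\right)\right) = 7 + 6 \left(\frac{2}{3} - 1\right) = 7 + 6 \left(- \frac{1}{3}\right) = 7 - 2 = 5$)
$c{\left(k,P \right)} = 0$ ($c{\left(k,P \right)} = 0 P = 0$)
$F{\left(2,7 \right)} \left(c{\left(v,-5 \right)} - 108\right) = 10 \left(0 - 108\right) = 10 \left(-108\right) = -1080$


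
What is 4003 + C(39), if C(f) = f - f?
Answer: 4003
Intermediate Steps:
C(f) = 0
4003 + C(39) = 4003 + 0 = 4003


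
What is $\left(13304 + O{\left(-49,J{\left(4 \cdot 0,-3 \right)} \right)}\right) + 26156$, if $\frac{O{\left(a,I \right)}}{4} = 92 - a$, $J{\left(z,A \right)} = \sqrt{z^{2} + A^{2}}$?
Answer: $40024$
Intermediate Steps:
$J{\left(z,A \right)} = \sqrt{A^{2} + z^{2}}$
$O{\left(a,I \right)} = 368 - 4 a$ ($O{\left(a,I \right)} = 4 \left(92 - a\right) = 368 - 4 a$)
$\left(13304 + O{\left(-49,J{\left(4 \cdot 0,-3 \right)} \right)}\right) + 26156 = \left(13304 + \left(368 - -196\right)\right) + 26156 = \left(13304 + \left(368 + 196\right)\right) + 26156 = \left(13304 + 564\right) + 26156 = 13868 + 26156 = 40024$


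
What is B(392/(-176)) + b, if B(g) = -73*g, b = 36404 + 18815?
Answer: 1218395/22 ≈ 55382.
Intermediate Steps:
b = 55219
B(392/(-176)) + b = -28616/(-176) + 55219 = -28616*(-1)/176 + 55219 = -73*(-49/22) + 55219 = 3577/22 + 55219 = 1218395/22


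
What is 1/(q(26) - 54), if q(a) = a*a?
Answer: 1/622 ≈ 0.0016077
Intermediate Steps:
q(a) = a²
1/(q(26) - 54) = 1/(26² - 54) = 1/(676 - 54) = 1/622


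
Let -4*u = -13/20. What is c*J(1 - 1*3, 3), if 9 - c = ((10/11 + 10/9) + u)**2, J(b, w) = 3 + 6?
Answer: 265697231/6969600 ≈ 38.122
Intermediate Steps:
u = 13/80 (u = -(-13)/(4*20) = -1/4*(-13/20) = 13/80 ≈ 0.16250)
J(b, w) = 9
c = 265697231/62726400 (c = 9 - ((10/11 + 10/9) + 13/80)**2 = 9 - (200/99 + 13/80)**2 = 9 - (17287/7920)**2 = 9 - 1*298840369/62726400 = 9 - 298840369/62726400 = 265697231/62726400 ≈ 4.2358)
c*J(1 - 1*3, 3) = (265697231/62726400)*9 = 265697231/6969600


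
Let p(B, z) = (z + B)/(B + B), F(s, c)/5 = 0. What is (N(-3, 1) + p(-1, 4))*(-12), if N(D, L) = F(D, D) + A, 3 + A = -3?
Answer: 90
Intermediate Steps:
A = -6 (A = -3 - 3 = -6)
F(s, c) = 0 (F(s, c) = 5*0 = 0)
N(D, L) = -6 (N(D, L) = 0 - 6 = -6)
p(B, z) = (B + z)/(2*B) (p(B, z) = (B + z)/((2*B)) = (B + z)*(1/(2*B)) = (B + z)/(2*B))
(N(-3, 1) + p(-1, 4))*(-12) = (-6 + (½)*(-1 + 4)/(-1))*(-12) = (-6 + (½)*(-1)*3)*(-12) = (-6 - 3/2)*(-12) = -15/2*(-12) = 90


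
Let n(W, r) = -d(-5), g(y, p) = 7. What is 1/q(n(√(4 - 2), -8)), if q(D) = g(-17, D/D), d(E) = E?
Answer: ⅐ ≈ 0.14286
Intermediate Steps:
n(W, r) = 5 (n(W, r) = -1*(-5) = 5)
q(D) = 7
1/q(n(√(4 - 2), -8)) = 1/7 = ⅐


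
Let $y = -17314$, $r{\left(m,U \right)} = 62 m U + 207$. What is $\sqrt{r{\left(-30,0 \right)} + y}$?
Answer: $i \sqrt{17107} \approx 130.79 i$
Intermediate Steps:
$r{\left(m,U \right)} = 207 + 62 U m$ ($r{\left(m,U \right)} = 62 U m + 207 = 207 + 62 U m$)
$\sqrt{r{\left(-30,0 \right)} + y} = \sqrt{\left(207 + 62 \cdot 0 \left(-30\right)\right) - 17314} = \sqrt{\left(207 + 0\right) - 17314} = \sqrt{207 - 17314} = \sqrt{-17107} = i \sqrt{17107}$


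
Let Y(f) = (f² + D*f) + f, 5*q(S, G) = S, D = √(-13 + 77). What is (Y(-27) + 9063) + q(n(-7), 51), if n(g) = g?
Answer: 47738/5 ≈ 9547.6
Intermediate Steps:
D = 8 (D = √64 = 8)
q(S, G) = S/5
Y(f) = f² + 9*f (Y(f) = (f² + 8*f) + f = f² + 9*f)
(Y(-27) + 9063) + q(n(-7), 51) = (-27*(9 - 27) + 9063) + (⅕)*(-7) = (-27*(-18) + 9063) - 7/5 = (486 + 9063) - 7/5 = 9549 - 7/5 = 47738/5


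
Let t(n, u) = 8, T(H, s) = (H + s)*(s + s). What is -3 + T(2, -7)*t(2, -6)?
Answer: 557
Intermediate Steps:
T(H, s) = 2*s*(H + s) (T(H, s) = (H + s)*(2*s) = 2*s*(H + s))
-3 + T(2, -7)*t(2, -6) = -3 + (2*(-7)*(2 - 7))*8 = -3 + (2*(-7)*(-5))*8 = -3 + 70*8 = -3 + 560 = 557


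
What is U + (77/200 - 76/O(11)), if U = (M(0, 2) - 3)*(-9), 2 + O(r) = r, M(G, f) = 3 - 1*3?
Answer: 34093/1800 ≈ 18.941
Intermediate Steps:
M(G, f) = 0 (M(G, f) = 3 - 3 = 0)
O(r) = -2 + r
U = 27 (U = (0 - 3)*(-9) = -3*(-9) = 27)
U + (77/200 - 76/O(11)) = 27 + (77/200 - 76/(-2 + 11)) = 27 + (77*(1/200) - 76/9) = 27 + (77/200 - 76*1/9) = 27 + (77/200 - 76/9) = 27 - 14507/1800 = 34093/1800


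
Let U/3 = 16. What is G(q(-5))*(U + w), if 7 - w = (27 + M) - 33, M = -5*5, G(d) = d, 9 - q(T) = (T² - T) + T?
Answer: -1376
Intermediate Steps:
q(T) = 9 - T² (q(T) = 9 - ((T² - T) + T) = 9 - T²)
M = -25
U = 48 (U = 3*16 = 48)
w = 38 (w = 7 - ((27 - 25) - 33) = 7 - (2 - 33) = 7 - 1*(-31) = 7 + 31 = 38)
G(q(-5))*(U + w) = (9 - 1*(-5)²)*(48 + 38) = (9 - 1*25)*86 = (9 - 25)*86 = -16*86 = -1376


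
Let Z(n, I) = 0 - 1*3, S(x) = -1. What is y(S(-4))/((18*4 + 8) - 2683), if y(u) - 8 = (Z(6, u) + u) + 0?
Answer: -4/2603 ≈ -0.0015367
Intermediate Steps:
Z(n, I) = -3 (Z(n, I) = 0 - 3 = -3)
y(u) = 5 + u (y(u) = 8 + ((-3 + u) + 0) = 8 + (-3 + u) = 5 + u)
y(S(-4))/((18*4 + 8) - 2683) = (5 - 1)/((18*4 + 8) - 2683) = 4/((72 + 8) - 2683) = 4/(80 - 2683) = 4/(-2603) = -1/2603*4 = -4/2603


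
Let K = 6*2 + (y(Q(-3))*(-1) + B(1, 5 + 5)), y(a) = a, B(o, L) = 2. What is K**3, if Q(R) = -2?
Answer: 4096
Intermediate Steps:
K = 16 (K = 6*2 + (-2*(-1) + 2) = 12 + (2 + 2) = 12 + 4 = 16)
K**3 = 16**3 = 4096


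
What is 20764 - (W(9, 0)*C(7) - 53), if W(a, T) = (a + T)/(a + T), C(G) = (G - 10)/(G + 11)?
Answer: 124903/6 ≈ 20817.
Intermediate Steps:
C(G) = (-10 + G)/(11 + G)
W(a, T) = 1 (W(a, T) = (T + a)/(T + a) = 1)
20764 - (W(9, 0)*C(7) - 53) = 20764 - (1*((-10 + 7)/(11 + 7)) - 53) = 20764 - (1*(-3/18) - 53) = 20764 - (1*((1/18)*(-3)) - 53) = 20764 - (1*(-⅙) - 53) = 20764 - (-⅙ - 53) = 20764 - 1*(-319/6) = 20764 + 319/6 = 124903/6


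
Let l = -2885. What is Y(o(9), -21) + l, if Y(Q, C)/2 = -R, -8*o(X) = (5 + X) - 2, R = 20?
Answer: -2925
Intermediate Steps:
o(X) = -3/8 - X/8 (o(X) = -((5 + X) - 2)/8 = -(3 + X)/8 = -3/8 - X/8)
Y(Q, C) = -40 (Y(Q, C) = 2*(-1*20) = 2*(-20) = -40)
Y(o(9), -21) + l = -40 - 2885 = -2925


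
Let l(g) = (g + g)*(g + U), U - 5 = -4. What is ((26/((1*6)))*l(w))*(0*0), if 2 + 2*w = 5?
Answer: 0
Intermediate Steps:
U = 1 (U = 5 - 4 = 1)
w = 3/2 (w = -1 + (1/2)*5 = -1 + 5/2 = 3/2 ≈ 1.5000)
l(g) = 2*g*(1 + g) (l(g) = (g + g)*(g + 1) = (2*g)*(1 + g) = 2*g*(1 + g))
((26/((1*6)))*l(w))*(0*0) = ((26/((1*6)))*(2*(3/2)*(1 + 3/2)))*(0*0) = ((26/6)*(2*(3/2)*(5/2)))*0 = ((26*(1/6))*(15/2))*0 = ((13/3)*(15/2))*0 = (65/2)*0 = 0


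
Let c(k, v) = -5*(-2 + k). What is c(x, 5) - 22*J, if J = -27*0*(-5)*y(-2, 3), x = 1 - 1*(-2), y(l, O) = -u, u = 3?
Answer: -5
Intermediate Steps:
y(l, O) = -3 (y(l, O) = -1*3 = -3)
x = 3 (x = 1 + 2 = 3)
c(k, v) = 10 - 5*k
J = 0 (J = -27*0*(-5)*(-3) = -0*(-3) = -27*0 = 0)
c(x, 5) - 22*J = (10 - 5*3) - 22*0 = (10 - 15) + 0 = -5 + 0 = -5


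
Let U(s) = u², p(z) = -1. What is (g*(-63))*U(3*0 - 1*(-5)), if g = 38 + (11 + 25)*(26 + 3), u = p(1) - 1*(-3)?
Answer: -272664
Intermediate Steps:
u = 2 (u = -1 - 1*(-3) = -1 + 3 = 2)
g = 1082 (g = 38 + 36*29 = 38 + 1044 = 1082)
U(s) = 4 (U(s) = 2² = 4)
(g*(-63))*U(3*0 - 1*(-5)) = (1082*(-63))*4 = -68166*4 = -272664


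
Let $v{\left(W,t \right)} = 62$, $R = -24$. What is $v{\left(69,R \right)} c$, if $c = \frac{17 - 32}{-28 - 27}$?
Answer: $\frac{186}{11} \approx 16.909$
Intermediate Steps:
$c = \frac{3}{11}$ ($c = - \frac{15}{-55} = \left(-15\right) \left(- \frac{1}{55}\right) = \frac{3}{11} \approx 0.27273$)
$v{\left(69,R \right)} c = 62 \cdot \frac{3}{11} = \frac{186}{11}$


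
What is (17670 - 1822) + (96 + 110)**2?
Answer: 58284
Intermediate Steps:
(17670 - 1822) + (96 + 110)**2 = 15848 + 206**2 = 15848 + 42436 = 58284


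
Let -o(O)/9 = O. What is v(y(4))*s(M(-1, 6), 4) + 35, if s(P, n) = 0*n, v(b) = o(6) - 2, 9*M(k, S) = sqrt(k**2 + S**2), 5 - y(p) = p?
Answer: 35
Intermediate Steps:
y(p) = 5 - p
o(O) = -9*O
M(k, S) = sqrt(S**2 + k**2)/9 (M(k, S) = sqrt(k**2 + S**2)/9 = sqrt(S**2 + k**2)/9)
v(b) = -56 (v(b) = -9*6 - 2 = -54 - 2 = -56)
s(P, n) = 0
v(y(4))*s(M(-1, 6), 4) + 35 = -56*0 + 35 = 0 + 35 = 35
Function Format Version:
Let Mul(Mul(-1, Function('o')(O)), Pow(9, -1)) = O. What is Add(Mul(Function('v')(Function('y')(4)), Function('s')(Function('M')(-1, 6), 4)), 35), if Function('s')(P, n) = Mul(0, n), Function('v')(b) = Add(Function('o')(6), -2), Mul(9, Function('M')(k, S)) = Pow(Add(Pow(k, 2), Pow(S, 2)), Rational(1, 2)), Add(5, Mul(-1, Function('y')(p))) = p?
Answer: 35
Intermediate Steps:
Function('y')(p) = Add(5, Mul(-1, p))
Function('o')(O) = Mul(-9, O)
Function('M')(k, S) = Mul(Rational(1, 9), Pow(Add(Pow(S, 2), Pow(k, 2)), Rational(1, 2))) (Function('M')(k, S) = Mul(Rational(1, 9), Pow(Add(Pow(k, 2), Pow(S, 2)), Rational(1, 2))) = Mul(Rational(1, 9), Pow(Add(Pow(S, 2), Pow(k, 2)), Rational(1, 2))))
Function('v')(b) = -56 (Function('v')(b) = Add(Mul(-9, 6), -2) = Add(-54, -2) = -56)
Function('s')(P, n) = 0
Add(Mul(Function('v')(Function('y')(4)), Function('s')(Function('M')(-1, 6), 4)), 35) = Add(Mul(-56, 0), 35) = Add(0, 35) = 35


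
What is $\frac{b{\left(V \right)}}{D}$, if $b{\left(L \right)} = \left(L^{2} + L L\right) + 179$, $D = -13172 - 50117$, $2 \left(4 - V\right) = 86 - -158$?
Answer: $- \frac{28027}{63289} \approx -0.44284$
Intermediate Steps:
$V = -118$ ($V = 4 - \frac{86 - -158}{2} = 4 - \frac{86 + 158}{2} = 4 - 122 = -118$)
$D = -63289$
$b{\left(L \right)} = 179 + 2 L^{2}$ ($b{\left(L \right)} = \left(L^{2} + L^{2}\right) + 179 = 2 L^{2} + 179 = 179 + 2 L^{2}$)
$\frac{b{\left(V \right)}}{D} = \frac{179 + 2 \left(-118\right)^{2}}{-63289} = \left(179 + 2 \cdot 13924\right) \left(- \frac{1}{63289}\right) = \left(179 + 27848\right) \left(- \frac{1}{63289}\right) = 28027 \left(- \frac{1}{63289}\right) = - \frac{28027}{63289}$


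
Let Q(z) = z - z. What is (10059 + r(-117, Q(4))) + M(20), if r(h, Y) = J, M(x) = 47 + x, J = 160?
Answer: 10286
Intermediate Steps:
Q(z) = 0
r(h, Y) = 160
(10059 + r(-117, Q(4))) + M(20) = (10059 + 160) + (47 + 20) = 10219 + 67 = 10286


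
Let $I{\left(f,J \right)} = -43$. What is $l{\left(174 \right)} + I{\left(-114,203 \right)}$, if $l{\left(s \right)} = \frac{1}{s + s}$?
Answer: $- \frac{14963}{348} \approx -42.997$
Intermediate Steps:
$l{\left(s \right)} = \frac{1}{2 s}$
$l{\left(174 \right)} + I{\left(-114,203 \right)} = \frac{1}{2 \cdot 174} - 43 = \frac{1}{2} \cdot \frac{1}{174} - 43 = \frac{1}{348} - 43 = - \frac{14963}{348}$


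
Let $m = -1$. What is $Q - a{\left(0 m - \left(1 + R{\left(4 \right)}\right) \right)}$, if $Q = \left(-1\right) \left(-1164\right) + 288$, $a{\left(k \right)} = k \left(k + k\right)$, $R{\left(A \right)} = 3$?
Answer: $1420$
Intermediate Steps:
$a{\left(k \right)} = 2 k^{2}$ ($a{\left(k \right)} = k 2 k = 2 k^{2}$)
$Q = 1452$ ($Q = 1164 + 288 = 1452$)
$Q - a{\left(0 m - \left(1 + R{\left(4 \right)}\right) \right)} = 1452 - 2 \left(0 \left(-1\right) - 4\right)^{2} = 1452 - 2 \left(0 - 4\right)^{2} = 1452 - 2 \left(-4\right)^{2} = 1452 - 2 \cdot 16 = 1452 - 32 = 1420$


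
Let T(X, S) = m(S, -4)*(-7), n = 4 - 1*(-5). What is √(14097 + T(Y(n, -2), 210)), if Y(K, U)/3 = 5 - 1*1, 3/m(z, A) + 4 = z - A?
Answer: √1409690/10 ≈ 118.73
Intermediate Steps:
m(z, A) = 3/(-4 + z - A) (m(z, A) = 3/(-4 + (z - A)) = 3/(-4 + z - A))
n = 9 (n = 4 + 5 = 9)
Y(K, U) = 12 (Y(K, U) = 3*(5 - 1*1) = 3*(5 - 1) = 3*4 = 12)
T(X, S) = -21/S (T(X, S) = (3/(-4 + S - 1*(-4)))*(-7) = (3/(-4 + S + 4))*(-7) = (3/S)*(-7) = -21/S)
√(14097 + T(Y(n, -2), 210)) = √(14097 - 21/210) = √(14097 - 21*1/210) = √(14097 - ⅒) = √(140969/10) = √1409690/10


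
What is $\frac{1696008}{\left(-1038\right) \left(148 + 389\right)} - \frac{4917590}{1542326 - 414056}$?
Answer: $- \frac{25859161765}{3493913709} \approx -7.4012$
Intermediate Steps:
$\frac{1696008}{\left(-1038\right) \left(148 + 389\right)} - \frac{4917590}{1542326 - 414056} = \frac{1696008}{\left(-1038\right) 537} - \frac{4917590}{1128270} = \frac{1696008}{-557406} - \frac{491759}{112827} = 1696008 \left(- \frac{1}{557406}\right) - \frac{491759}{112827} = - \frac{282668}{92901} - \frac{491759}{112827} = - \frac{25859161765}{3493913709}$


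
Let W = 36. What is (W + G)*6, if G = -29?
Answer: 42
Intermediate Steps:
(W + G)*6 = (36 - 29)*6 = 7*6 = 42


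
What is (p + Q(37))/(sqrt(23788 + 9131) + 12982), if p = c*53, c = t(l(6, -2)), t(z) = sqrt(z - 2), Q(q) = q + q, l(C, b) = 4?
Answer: 960668/168499405 - 74*sqrt(32919)/168499405 - 53*sqrt(65838)/168499405 + 688046*sqrt(2)/168499405 ≈ 0.011316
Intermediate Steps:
Q(q) = 2*q
t(z) = sqrt(-2 + z)
c = sqrt(2) (c = sqrt(-2 + 4) = sqrt(2) ≈ 1.4142)
p = 53*sqrt(2) (p = sqrt(2)*53 = 53*sqrt(2) ≈ 74.953)
(p + Q(37))/(sqrt(23788 + 9131) + 12982) = (53*sqrt(2) + 2*37)/(sqrt(23788 + 9131) + 12982) = (53*sqrt(2) + 74)/(sqrt(32919) + 12982) = (74 + 53*sqrt(2))/(12982 + sqrt(32919))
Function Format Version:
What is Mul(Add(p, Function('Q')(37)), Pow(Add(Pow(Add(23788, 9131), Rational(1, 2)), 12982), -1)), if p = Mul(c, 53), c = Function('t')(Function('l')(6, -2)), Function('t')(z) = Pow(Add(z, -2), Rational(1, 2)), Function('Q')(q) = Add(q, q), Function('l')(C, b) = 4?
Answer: Add(Rational(960668, 168499405), Mul(Rational(-74, 168499405), Pow(32919, Rational(1, 2))), Mul(Rational(-53, 168499405), Pow(65838, Rational(1, 2))), Mul(Rational(688046, 168499405), Pow(2, Rational(1, 2)))) ≈ 0.011316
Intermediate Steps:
Function('Q')(q) = Mul(2, q)
Function('t')(z) = Pow(Add(-2, z), Rational(1, 2))
c = Pow(2, Rational(1, 2)) (c = Pow(Add(-2, 4), Rational(1, 2)) = Pow(2, Rational(1, 2)) ≈ 1.4142)
p = Mul(53, Pow(2, Rational(1, 2))) (p = Mul(Pow(2, Rational(1, 2)), 53) = Mul(53, Pow(2, Rational(1, 2))) ≈ 74.953)
Mul(Add(p, Function('Q')(37)), Pow(Add(Pow(Add(23788, 9131), Rational(1, 2)), 12982), -1)) = Mul(Add(Mul(53, Pow(2, Rational(1, 2))), Mul(2, 37)), Pow(Add(Pow(Add(23788, 9131), Rational(1, 2)), 12982), -1)) = Mul(Add(Mul(53, Pow(2, Rational(1, 2))), 74), Pow(Add(Pow(32919, Rational(1, 2)), 12982), -1)) = Mul(Add(74, Mul(53, Pow(2, Rational(1, 2)))), Pow(Add(12982, Pow(32919, Rational(1, 2))), -1)) = Mul(Pow(Add(12982, Pow(32919, Rational(1, 2))), -1), Add(74, Mul(53, Pow(2, Rational(1, 2)))))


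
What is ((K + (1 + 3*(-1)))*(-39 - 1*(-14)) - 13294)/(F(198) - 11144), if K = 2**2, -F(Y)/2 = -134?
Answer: 3336/2719 ≈ 1.2269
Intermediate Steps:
F(Y) = 268 (F(Y) = -2*(-134) = 268)
K = 4
((K + (1 + 3*(-1)))*(-39 - 1*(-14)) - 13294)/(F(198) - 11144) = ((4 + (1 + 3*(-1)))*(-39 - 1*(-14)) - 13294)/(268 - 11144) = ((4 + (1 - 3))*(-39 + 14) - 13294)/(-10876) = ((4 - 2)*(-25) - 13294)*(-1/10876) = (2*(-25) - 13294)*(-1/10876) = (-50 - 13294)*(-1/10876) = -13344*(-1/10876) = 3336/2719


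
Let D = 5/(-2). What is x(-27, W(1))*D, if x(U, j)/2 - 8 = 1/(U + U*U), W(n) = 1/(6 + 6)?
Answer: -28085/702 ≈ -40.007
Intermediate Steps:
W(n) = 1/12
x(U, j) = 16 + 2/(U + U**2) (x(U, j) = 16 + 2/(U + U*U) = 16 + 2/(U + U**2))
D = -5/2 (D = 5*(-1/2) = -5/2 ≈ -2.5000)
x(-27, W(1))*D = (2*(1 + 8*(-27) + 8*(-27)**2)/(-27*(1 - 27)))*(-5/2) = (2*(-1/27)*(1 - 216 + 8*729)/(-26))*(-5/2) = (2*(-1/27)*(-1/26)*(1 - 216 + 5832))*(-5/2) = (2*(-1/27)*(-1/26)*5617)*(-5/2) = (5617/351)*(-5/2) = -28085/702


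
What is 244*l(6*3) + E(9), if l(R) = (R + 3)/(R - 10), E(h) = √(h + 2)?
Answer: 1281/2 + √11 ≈ 643.82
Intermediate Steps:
E(h) = √(2 + h)
l(R) = (3 + R)/(-10 + R)
244*l(6*3) + E(9) = 244*((3 + 6*3)/(-10 + 6*3)) + √(2 + 9) = 244*((3 + 18)/(-10 + 18)) + √11 = 244*(21/8) + √11 = 1281/2 + √11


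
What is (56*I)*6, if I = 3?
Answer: 1008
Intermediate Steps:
(56*I)*6 = (56*3)*6 = 168*6 = 1008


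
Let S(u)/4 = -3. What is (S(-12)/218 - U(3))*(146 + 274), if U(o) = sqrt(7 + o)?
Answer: -2520/109 - 420*sqrt(10) ≈ -1351.3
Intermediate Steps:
S(u) = -12 (S(u) = 4*(-3) = -12)
(S(-12)/218 - U(3))*(146 + 274) = (-12/218 - sqrt(7 + 3))*(146 + 274) = (-12*1/218 - sqrt(10))*420 = (-6/109 - sqrt(10))*420 = -2520/109 - 420*sqrt(10)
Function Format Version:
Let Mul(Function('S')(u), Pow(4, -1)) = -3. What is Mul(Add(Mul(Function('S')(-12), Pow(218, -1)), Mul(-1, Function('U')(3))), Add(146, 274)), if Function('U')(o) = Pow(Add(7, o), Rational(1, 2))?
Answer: Add(Rational(-2520, 109), Mul(-420, Pow(10, Rational(1, 2)))) ≈ -1351.3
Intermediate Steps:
Function('S')(u) = -12 (Function('S')(u) = Mul(4, -3) = -12)
Mul(Add(Mul(Function('S')(-12), Pow(218, -1)), Mul(-1, Function('U')(3))), Add(146, 274)) = Mul(Add(Mul(-12, Pow(218, -1)), Mul(-1, Pow(Add(7, 3), Rational(1, 2)))), Add(146, 274)) = Mul(Add(Mul(-12, Rational(1, 218)), Mul(-1, Pow(10, Rational(1, 2)))), 420) = Mul(Add(Rational(-6, 109), Mul(-1, Pow(10, Rational(1, 2)))), 420) = Add(Rational(-2520, 109), Mul(-420, Pow(10, Rational(1, 2))))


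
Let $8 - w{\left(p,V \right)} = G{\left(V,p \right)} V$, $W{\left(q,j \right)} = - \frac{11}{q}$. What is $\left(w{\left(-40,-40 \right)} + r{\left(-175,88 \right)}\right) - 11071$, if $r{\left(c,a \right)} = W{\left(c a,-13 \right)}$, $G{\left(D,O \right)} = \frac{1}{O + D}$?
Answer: $- \frac{15488899}{1400} \approx -11064.0$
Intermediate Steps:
$G{\left(D,O \right)} = \frac{1}{D + O}$
$r{\left(c,a \right)} = - \frac{11}{a c}$ ($r{\left(c,a \right)} = - \frac{11}{c a} = - \frac{11}{a c}$)
$w{\left(p,V \right)} = 8 - \frac{V}{V + p}$
$\left(w{\left(-40,-40 \right)} + r{\left(-175,88 \right)}\right) - 11071 = \left(\frac{7 \left(-40\right) + 8 \left(-40\right)}{-40 - 40} - \frac{11}{88 \left(-175\right)}\right) - 11071 = \left(\frac{-280 - 320}{-80} - \frac{1}{8} \left(- \frac{1}{175}\right)\right) - 11071 = \left(\left(- \frac{1}{80}\right) \left(-600\right) + \frac{1}{1400}\right) - 11071 = \left(\frac{15}{2} + \frac{1}{1400}\right) - 11071 = \frac{10501}{1400} - 11071 = - \frac{15488899}{1400}$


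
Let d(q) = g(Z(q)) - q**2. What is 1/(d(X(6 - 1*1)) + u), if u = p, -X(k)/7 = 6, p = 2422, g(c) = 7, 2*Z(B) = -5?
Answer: 1/665 ≈ 0.0015038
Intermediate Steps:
Z(B) = -5/2 (Z(B) = (1/2)*(-5) = -5/2)
X(k) = -42 (X(k) = -7*6 = -42)
u = 2422
d(q) = 7 - q**2
1/(d(X(6 - 1*1)) + u) = 1/((7 - 1*(-42)**2) + 2422) = 1/((7 - 1*1764) + 2422) = 1/((7 - 1764) + 2422) = 1/(-1757 + 2422) = 1/665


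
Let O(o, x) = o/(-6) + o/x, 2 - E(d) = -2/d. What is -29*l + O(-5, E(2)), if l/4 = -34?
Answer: 23659/6 ≈ 3943.2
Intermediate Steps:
l = -136 (l = 4*(-34) = -136)
E(d) = 2 + 2/d (E(d) = 2 - (-2)/d = 2 + 2/d)
O(o, x) = -o/6 + o/x (O(o, x) = o*(-1/6) + o/x = -o/6 + o/x)
-29*l + O(-5, E(2)) = -29*(-136) + (-1/6*(-5) - 5/(2 + 2/2)) = 3944 + (5/6 - 5/(2 + 2*(1/2))) = 3944 + (5/6 - 5/(2 + 1)) = 3944 + (5/6 - 5/3) = 3944 - 5/6 = 23659/6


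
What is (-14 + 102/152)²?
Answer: 1026169/5776 ≈ 177.66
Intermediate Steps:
(-14 + 102/152)² = (-14 + 102*(1/152))² = (-14 + 51/76)² = (-1013/76)² = 1026169/5776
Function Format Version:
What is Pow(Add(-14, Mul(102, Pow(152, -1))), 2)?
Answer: Rational(1026169, 5776) ≈ 177.66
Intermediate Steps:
Pow(Add(-14, Mul(102, Pow(152, -1))), 2) = Pow(Add(-14, Mul(102, Rational(1, 152))), 2) = Pow(Add(-14, Rational(51, 76)), 2) = Pow(Rational(-1013, 76), 2) = Rational(1026169, 5776)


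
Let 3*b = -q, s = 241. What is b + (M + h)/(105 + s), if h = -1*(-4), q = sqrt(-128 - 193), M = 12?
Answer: 8/173 - I*sqrt(321)/3 ≈ 0.046243 - 5.9722*I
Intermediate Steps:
q = I*sqrt(321) (q = sqrt(-321) = I*sqrt(321) ≈ 17.916*I)
h = 4
b = -I*sqrt(321)/3 (b = (-I*sqrt(321))/3 = -I*sqrt(321)/3 ≈ -5.9722*I)
b + (M + h)/(105 + s) = -I*sqrt(321)/3 + (12 + 4)/(105 + 241) = -I*sqrt(321)/3 + 16/346 = -I*sqrt(321)/3 + 16*(1/346) = -I*sqrt(321)/3 + 8/173 = 8/173 - I*sqrt(321)/3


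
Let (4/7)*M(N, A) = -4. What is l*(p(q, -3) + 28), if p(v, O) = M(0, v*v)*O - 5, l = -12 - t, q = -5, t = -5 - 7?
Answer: 0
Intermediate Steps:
t = -12
M(N, A) = -7 (M(N, A) = (7/4)*(-4) = -7)
l = 0 (l = -12 - 1*(-12) = -12 + 12 = 0)
p(v, O) = -5 - 7*O (p(v, O) = -7*O - 5 = -5 - 7*O)
l*(p(q, -3) + 28) = 0*((-5 - 7*(-3)) + 28) = 0*((-5 + 21) + 28) = 0*(16 + 28) = 0*44 = 0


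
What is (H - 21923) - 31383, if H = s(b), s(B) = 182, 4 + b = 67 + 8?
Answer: -53124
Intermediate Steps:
b = 71 (b = -4 + (67 + 8) = -4 + 75 = 71)
H = 182
(H - 21923) - 31383 = (182 - 21923) - 31383 = -21741 - 31383 = -53124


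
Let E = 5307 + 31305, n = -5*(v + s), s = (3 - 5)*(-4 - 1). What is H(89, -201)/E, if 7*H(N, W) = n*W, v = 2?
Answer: 335/7119 ≈ 0.047057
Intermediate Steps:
s = 10 (s = -2*(-5) = 10)
n = -60 (n = -5*(2 + 10) = -5*12 = -60)
E = 36612
H(N, W) = -60*W/7 (H(N, W) = (-60*W)/7 = -60*W/7)
H(89, -201)/E = -60/7*(-201)/36612 = (12060/7)*(1/36612) = 335/7119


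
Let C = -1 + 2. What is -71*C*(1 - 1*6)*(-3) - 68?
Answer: -1133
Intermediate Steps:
C = 1
-71*C*(1 - 1*6)*(-3) - 68 = -71*1*(1 - 1*6)*(-3) - 68 = -71*1*(1 - 6)*(-3) - 68 = -71*1*(-5)*(-3) - 68 = -(-355)*(-3) - 68 = -71*15 - 68 = -1065 - 68 = -1133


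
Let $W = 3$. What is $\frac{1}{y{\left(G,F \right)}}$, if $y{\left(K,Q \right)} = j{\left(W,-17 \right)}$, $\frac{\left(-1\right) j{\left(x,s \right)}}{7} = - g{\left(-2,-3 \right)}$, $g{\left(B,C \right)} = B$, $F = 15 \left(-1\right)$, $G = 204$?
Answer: $- \frac{1}{14} \approx -0.071429$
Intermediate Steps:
$F = -15$
$j{\left(x,s \right)} = -14$ ($j{\left(x,s \right)} = - 7 \left(\left(-1\right) \left(-2\right)\right) = \left(-7\right) 2 = -14$)
$y{\left(K,Q \right)} = -14$
$\frac{1}{y{\left(G,F \right)}} = \frac{1}{-14} = - \frac{1}{14}$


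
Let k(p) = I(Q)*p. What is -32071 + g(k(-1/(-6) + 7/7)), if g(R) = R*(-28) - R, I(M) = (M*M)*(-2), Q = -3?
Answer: -31462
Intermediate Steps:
I(M) = -2*M**2 (I(M) = M**2*(-2) = -2*M**2)
k(p) = -18*p (k(p) = (-2*(-3)**2)*p = (-2*9)*p = -18*p)
g(R) = -29*R (g(R) = -28*R - R = -29*R)
-32071 + g(k(-1/(-6) + 7/7)) = -32071 - (-522)*(-1/(-6) + 7/7) = -32071 - (-522)*(-1*(-1/6) + 7*(1/7)) = -32071 - (-522)*(1/6 + 1) = -32071 - (-522)*7/6 = -32071 - 29*(-21) = -32071 + 609 = -31462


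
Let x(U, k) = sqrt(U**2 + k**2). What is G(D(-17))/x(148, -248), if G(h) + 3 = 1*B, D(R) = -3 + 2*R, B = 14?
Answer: 11*sqrt(5213)/20852 ≈ 0.038088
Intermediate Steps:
G(h) = 11 (G(h) = -3 + 1*14 = -3 + 14 = 11)
G(D(-17))/x(148, -248) = 11/(sqrt(148**2 + (-248)**2)) = 11/(sqrt(21904 + 61504)) = 11/(sqrt(83408)) = 11/((4*sqrt(5213))) = 11*(sqrt(5213)/20852) = 11*sqrt(5213)/20852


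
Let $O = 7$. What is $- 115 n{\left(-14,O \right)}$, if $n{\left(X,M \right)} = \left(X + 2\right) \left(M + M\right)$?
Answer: $19320$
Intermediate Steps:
$n{\left(X,M \right)} = 2 M \left(2 + X\right)$ ($n{\left(X,M \right)} = \left(2 + X\right) 2 M = 2 M \left(2 + X\right)$)
$- 115 n{\left(-14,O \right)} = - 115 \cdot 2 \cdot 7 \left(2 - 14\right) = - 115 \cdot 2 \cdot 7 \left(-12\right) = \left(-115\right) \left(-168\right) = 19320$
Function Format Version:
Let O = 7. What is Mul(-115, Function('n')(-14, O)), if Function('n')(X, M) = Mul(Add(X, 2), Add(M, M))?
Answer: 19320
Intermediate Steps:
Function('n')(X, M) = Mul(2, M, Add(2, X)) (Function('n')(X, M) = Mul(Add(2, X), Mul(2, M)) = Mul(2, M, Add(2, X)))
Mul(-115, Function('n')(-14, O)) = Mul(-115, Mul(2, 7, Add(2, -14))) = Mul(-115, Mul(2, 7, -12)) = Mul(-115, -168) = 19320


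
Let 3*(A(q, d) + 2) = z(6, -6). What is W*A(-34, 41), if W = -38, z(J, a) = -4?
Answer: 380/3 ≈ 126.67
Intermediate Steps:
A(q, d) = -10/3 (A(q, d) = -2 + (⅓)*(-4) = -2 - 4/3 = -10/3)
W*A(-34, 41) = -38*(-10/3) = 380/3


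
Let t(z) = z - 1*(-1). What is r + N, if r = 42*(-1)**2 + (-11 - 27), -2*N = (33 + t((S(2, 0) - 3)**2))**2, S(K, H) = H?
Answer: -1841/2 ≈ -920.50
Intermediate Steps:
t(z) = 1 + z (t(z) = z + 1 = 1 + z)
N = -1849/2 (N = -(33 + (1 + (0 - 3)**2))**2/2 = -(33 + (1 + (-3)**2))**2/2 = -(33 + (1 + 9))**2/2 = -(33 + 10)**2/2 = -1/2*43**2 = -1/2*1849 = -1849/2 ≈ -924.50)
r = 4 (r = 42*1 - 38 = 42 - 38 = 4)
r + N = 4 - 1849/2 = -1841/2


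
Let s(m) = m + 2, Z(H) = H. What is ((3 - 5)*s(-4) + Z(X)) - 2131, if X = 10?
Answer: -2117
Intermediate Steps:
s(m) = 2 + m
((3 - 5)*s(-4) + Z(X)) - 2131 = ((3 - 5)*(2 - 4) + 10) - 2131 = (-2*(-2) + 10) - 2131 = (4 + 10) - 2131 = 14 - 2131 = -2117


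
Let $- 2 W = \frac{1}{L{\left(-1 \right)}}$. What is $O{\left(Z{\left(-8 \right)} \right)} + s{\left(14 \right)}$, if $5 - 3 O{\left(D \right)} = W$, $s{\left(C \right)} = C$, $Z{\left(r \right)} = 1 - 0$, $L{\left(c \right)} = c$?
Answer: $\frac{31}{2} \approx 15.5$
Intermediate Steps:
$Z{\left(r \right)} = 1$ ($Z{\left(r \right)} = 1 + 0 = 1$)
$W = \frac{1}{2}$ ($W = - \frac{1}{2 \left(-1\right)} = \left(- \frac{1}{2}\right) \left(-1\right) = \frac{1}{2} \approx 0.5$)
$O{\left(D \right)} = \frac{3}{2}$ ($O{\left(D \right)} = \frac{5}{3} - \frac{1}{6} = \frac{3}{2}$)
$O{\left(Z{\left(-8 \right)} \right)} + s{\left(14 \right)} = \frac{3}{2} + 14 = \frac{31}{2}$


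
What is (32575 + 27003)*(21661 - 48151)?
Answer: -1578221220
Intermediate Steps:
(32575 + 27003)*(21661 - 48151) = 59578*(-26490) = -1578221220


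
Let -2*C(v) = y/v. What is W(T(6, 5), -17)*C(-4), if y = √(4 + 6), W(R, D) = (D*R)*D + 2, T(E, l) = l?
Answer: 1447*√10/8 ≈ 571.98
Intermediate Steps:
W(R, D) = 2 + R*D² (W(R, D) = R*D² + 2 = 2 + R*D²)
y = √10 ≈ 3.1623
C(v) = -√10/(2*v)
W(T(6, 5), -17)*C(-4) = (2 + 5*(-17)²)*(-½*√10/(-4)) = (2 + 5*289)*(-½*√10*(-¼)) = (2 + 1445)*(√10/8) = 1447*(√10/8) = 1447*√10/8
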